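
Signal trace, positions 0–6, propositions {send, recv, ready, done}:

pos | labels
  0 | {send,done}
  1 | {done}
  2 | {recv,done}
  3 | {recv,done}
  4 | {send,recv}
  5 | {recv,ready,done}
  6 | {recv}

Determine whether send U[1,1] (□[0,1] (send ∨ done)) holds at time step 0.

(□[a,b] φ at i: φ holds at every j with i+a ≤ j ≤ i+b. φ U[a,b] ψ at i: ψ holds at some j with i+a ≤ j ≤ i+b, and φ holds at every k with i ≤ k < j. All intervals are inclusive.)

Need some j in [1,1] with □[0,1] (send ∨ done), and send at every k in [0,j-1].
  j=1: □[0,1] (send ∨ done) holds; send holds at every k in [0,0] → satisfied.

Holds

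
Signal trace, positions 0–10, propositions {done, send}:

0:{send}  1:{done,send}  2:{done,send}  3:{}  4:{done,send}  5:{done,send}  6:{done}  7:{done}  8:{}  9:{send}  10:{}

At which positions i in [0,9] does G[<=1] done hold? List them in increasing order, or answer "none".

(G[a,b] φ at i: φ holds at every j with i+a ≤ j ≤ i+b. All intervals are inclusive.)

1, 4, 5, 6

Evaluate at each i in [0,9]:
  i=0: ✗ (fails at j=0)
  i=1: ✓ (all of [1,2])
  i=2: ✗ (fails at j=3)
  i=3: ✗ (fails at j=3)
  i=4: ✓ (all of [4,5])
  i=5: ✓ (all of [5,6])
  i=6: ✓ (all of [6,7])
  i=7: ✗ (fails at j=8)
  i=8: ✗ (fails at j=8)
  i=9: ✗ (fails at j=9)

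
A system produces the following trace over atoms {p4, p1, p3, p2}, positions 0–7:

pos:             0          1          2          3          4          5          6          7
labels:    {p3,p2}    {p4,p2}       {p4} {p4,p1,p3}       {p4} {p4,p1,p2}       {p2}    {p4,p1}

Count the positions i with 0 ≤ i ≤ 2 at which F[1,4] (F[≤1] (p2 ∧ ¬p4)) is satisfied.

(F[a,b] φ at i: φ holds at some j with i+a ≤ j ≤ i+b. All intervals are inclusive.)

2

Evaluate at each i in [0,2]:
  i=0: ✗ (none in [1,4])
  i=1: ✓ (witness j=5)
  i=2: ✓ (witness j=5)
Positions where it holds: {1, 2} → 2.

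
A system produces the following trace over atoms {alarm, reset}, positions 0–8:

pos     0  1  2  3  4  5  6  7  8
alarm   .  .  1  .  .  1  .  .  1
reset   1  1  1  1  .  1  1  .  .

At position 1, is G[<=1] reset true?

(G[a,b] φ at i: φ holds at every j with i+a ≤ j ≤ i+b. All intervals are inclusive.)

True

Check reset at every j in [1,2]:
  j=1: true
  j=2: true
All positions satisfy it → formula holds.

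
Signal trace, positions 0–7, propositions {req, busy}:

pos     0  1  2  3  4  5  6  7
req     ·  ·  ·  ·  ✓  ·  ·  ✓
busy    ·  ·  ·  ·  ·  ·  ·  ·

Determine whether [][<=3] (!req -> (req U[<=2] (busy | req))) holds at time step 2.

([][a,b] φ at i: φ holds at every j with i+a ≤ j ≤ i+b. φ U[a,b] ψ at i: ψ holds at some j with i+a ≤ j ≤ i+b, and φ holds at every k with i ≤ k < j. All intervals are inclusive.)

False

Check (!req -> (req U[<=2] (busy | req))) at every j in [2,5]:
  j=2: antecedent true; consequent fails → ✗
  j=3: antecedent true; consequent fails → ✗
  j=4: antecedent false → ✓
  j=5: antecedent true; consequent fails → ✗
Fails at j=2 → formula fails.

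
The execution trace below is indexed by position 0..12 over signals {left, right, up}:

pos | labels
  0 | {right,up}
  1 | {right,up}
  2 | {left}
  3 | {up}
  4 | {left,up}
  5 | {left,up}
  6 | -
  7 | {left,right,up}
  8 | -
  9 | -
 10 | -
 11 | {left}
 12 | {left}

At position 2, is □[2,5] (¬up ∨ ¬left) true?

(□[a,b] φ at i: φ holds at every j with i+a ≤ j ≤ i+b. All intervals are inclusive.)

Does not hold

Check (¬up ∨ ¬left) at every j in [4,7]:
  j=4: false
  j=5: false
  j=6: true
  j=7: false
Fails at j=4 → formula fails.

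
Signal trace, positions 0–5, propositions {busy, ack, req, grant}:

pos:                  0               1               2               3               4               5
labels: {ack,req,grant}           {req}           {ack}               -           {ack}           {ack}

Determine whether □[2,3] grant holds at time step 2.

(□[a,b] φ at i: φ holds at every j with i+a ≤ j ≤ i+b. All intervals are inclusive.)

No

Check grant at every j in [4,5]:
  j=4: false
  j=5: false
Fails at j=4 → formula fails.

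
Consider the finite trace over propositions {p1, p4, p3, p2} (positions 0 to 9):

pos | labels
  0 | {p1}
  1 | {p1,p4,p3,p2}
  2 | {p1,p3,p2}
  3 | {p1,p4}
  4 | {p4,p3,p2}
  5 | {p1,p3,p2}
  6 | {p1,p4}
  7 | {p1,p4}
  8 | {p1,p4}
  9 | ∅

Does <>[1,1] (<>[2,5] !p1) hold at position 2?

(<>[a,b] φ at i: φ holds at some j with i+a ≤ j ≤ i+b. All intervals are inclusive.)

No

Check <>[2,5] !p1 at each j in [3,3]:
  j=3: fails (none in [5,8])
No position in the window satisfies it → formula fails.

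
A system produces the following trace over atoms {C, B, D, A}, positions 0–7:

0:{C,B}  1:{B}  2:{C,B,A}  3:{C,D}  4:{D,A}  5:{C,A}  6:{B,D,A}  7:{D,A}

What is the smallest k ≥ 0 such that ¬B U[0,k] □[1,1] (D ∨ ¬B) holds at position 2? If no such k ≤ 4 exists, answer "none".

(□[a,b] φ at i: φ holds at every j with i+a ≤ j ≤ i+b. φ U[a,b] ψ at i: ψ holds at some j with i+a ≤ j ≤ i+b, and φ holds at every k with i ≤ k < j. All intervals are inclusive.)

0

Need earliest j ≥ 2 with □[1,1] (D ∨ ¬B), and ¬B at every k in [2,j-1].
  j=2: rhs holds (empty prefix). k = 0.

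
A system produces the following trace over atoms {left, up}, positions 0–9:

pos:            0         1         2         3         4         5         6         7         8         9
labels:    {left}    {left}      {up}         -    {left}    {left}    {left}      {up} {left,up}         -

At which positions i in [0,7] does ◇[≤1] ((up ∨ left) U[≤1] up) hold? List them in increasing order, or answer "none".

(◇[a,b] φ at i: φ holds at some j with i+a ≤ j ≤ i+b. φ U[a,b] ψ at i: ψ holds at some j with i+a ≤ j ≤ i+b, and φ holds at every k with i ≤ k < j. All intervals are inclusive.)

Evaluate at each i in [0,7]:
  i=0: ✓ (witness j=1)
  i=1: ✓ (witness j=1)
  i=2: ✓ (witness j=2)
  i=3: ✗ (none in [3,4])
  i=4: ✗ (none in [4,5])
  i=5: ✓ (witness j=6)
  i=6: ✓ (witness j=6)
  i=7: ✓ (witness j=7)

0, 1, 2, 5, 6, 7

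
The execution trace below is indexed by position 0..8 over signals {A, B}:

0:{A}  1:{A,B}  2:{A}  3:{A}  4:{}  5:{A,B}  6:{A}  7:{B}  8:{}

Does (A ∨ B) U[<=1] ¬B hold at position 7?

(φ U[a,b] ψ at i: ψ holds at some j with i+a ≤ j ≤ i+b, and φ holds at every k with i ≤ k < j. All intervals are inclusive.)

Yes

Need some j in [7,8] with ¬B, and (A ∨ B) at every k in [7,j-1].
  j=7: ¬B false.
  j=8: ¬B holds; (A ∨ B) holds at every k in [7,7] → satisfied.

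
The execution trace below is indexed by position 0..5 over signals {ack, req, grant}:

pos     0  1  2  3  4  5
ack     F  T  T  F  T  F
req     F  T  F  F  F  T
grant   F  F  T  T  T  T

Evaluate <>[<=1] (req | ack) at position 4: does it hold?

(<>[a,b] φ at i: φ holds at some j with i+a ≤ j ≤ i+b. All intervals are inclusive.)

Check (req | ack) at each j in [4,5]:
  j=4: true
  j=5: true
Found at j=4 → formula holds.

Holds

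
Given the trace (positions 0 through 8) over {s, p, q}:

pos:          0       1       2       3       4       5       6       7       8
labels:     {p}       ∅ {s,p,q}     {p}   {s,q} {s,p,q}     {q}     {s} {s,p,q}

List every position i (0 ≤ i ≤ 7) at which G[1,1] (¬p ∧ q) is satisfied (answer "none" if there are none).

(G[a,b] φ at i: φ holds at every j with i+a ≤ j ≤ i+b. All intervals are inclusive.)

Evaluate at each i in [0,7]:
  i=0: ✗ (fails at j=1)
  i=1: ✗ (fails at j=2)
  i=2: ✗ (fails at j=3)
  i=3: ✓ (all of [4,4])
  i=4: ✗ (fails at j=5)
  i=5: ✓ (all of [6,6])
  i=6: ✗ (fails at j=7)
  i=7: ✗ (fails at j=8)

3, 5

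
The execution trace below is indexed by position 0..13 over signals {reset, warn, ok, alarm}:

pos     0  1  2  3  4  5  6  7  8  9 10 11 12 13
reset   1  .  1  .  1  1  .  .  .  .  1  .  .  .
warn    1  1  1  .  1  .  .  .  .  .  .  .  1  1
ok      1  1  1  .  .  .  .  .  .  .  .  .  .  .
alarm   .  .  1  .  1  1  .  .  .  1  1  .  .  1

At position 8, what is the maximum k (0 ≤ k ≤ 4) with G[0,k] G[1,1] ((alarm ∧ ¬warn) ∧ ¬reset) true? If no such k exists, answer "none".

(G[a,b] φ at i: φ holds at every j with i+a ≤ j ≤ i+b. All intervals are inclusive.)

0

G[1,1] ((alarm ∧ ¬warn) ∧ ¬reset) must hold from j=8 onward; find where it first fails.
  j=8: holds
  j=9: fails
Holds on [8,8], so largest k = 0.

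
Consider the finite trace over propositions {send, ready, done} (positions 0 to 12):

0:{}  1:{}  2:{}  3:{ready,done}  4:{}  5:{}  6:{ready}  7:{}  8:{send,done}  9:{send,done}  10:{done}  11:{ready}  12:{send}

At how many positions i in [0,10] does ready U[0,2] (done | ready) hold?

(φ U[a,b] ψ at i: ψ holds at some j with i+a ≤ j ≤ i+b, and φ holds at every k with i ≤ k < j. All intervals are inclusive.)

Evaluate at each i in [0,10]:
  i=0: ✗ (no rhs in [0,2])
  i=1: ✗ (lhs fails at k=1 before rhs at j=3)
  i=2: ✗ (lhs fails at k=2 before rhs at j=3)
  i=3: ✓ (rhs at j=3)
  i=4: ✗ (lhs fails at k=4 before rhs at j=6)
  i=5: ✗ (lhs fails at k=5 before rhs at j=6)
  i=6: ✓ (rhs at j=6)
  i=7: ✗ (lhs fails at k=7 before rhs at j=8)
  i=8: ✓ (rhs at j=8)
  i=9: ✓ (rhs at j=9)
  i=10: ✓ (rhs at j=10)
Positions where it holds: {3, 6, 8, 9, 10} → 5.

5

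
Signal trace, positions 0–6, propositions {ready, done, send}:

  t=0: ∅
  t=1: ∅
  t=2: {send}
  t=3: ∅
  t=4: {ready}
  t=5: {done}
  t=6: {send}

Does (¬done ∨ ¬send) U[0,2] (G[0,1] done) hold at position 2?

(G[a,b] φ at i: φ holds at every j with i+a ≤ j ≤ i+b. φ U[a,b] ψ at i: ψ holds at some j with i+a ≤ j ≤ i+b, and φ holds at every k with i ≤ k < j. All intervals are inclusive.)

Does not hold

Need some j in [2,4] with G[0,1] done, and (¬done ∨ ¬send) at every k in [2,j-1].
  j=2: G[0,1] done — fails at 2.
  j=3: G[0,1] done — fails at 3.
  j=4: G[0,1] done — fails at 4.
No j in the window works → until fails.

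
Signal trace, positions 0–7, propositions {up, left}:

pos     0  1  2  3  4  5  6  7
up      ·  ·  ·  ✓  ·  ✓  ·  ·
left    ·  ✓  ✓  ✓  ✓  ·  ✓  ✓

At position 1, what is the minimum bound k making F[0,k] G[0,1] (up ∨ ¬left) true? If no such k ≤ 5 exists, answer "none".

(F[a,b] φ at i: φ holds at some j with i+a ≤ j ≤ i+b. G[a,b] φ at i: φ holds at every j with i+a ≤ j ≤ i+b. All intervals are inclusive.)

none

Scan j = 1,2,… for G[0,1] (up ∨ ¬left):
  j=1: fails
  j=2: fails
  j=3: fails
  j=4: fails
  j=5: fails
  j=6: fails
No j in [1,6] satisfies it → none.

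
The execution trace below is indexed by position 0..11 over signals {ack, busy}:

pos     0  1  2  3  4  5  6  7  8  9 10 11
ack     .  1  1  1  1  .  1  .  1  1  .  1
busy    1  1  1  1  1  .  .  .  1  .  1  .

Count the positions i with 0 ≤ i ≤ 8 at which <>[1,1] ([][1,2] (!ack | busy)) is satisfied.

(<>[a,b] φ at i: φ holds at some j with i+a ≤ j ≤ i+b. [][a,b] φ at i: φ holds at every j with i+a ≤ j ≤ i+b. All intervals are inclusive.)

4

Evaluate at each i in [0,8]:
  i=0: ✓ (witness j=1)
  i=1: ✓ (witness j=2)
  i=2: ✓ (witness j=3)
  i=3: ✗ (none in [4,4])
  i=4: ✗ (none in [5,5])
  i=5: ✓ (witness j=6)
  i=6: ✗ (none in [7,7])
  i=7: ✗ (none in [8,8])
  i=8: ✗ (none in [9,9])
Positions where it holds: {0, 1, 2, 5} → 4.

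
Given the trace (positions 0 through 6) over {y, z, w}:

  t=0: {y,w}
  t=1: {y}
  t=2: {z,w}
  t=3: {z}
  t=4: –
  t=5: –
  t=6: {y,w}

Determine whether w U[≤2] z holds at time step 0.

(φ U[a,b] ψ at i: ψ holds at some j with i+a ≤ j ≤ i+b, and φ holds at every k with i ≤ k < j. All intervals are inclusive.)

Does not hold

Need some j in [0,2] with z, and w at every k in [0,j-1].
  j=0: z false.
  j=1: z false.
  j=2: z holds, but w fails at k=1 → not this j.
No j in the window works → until fails.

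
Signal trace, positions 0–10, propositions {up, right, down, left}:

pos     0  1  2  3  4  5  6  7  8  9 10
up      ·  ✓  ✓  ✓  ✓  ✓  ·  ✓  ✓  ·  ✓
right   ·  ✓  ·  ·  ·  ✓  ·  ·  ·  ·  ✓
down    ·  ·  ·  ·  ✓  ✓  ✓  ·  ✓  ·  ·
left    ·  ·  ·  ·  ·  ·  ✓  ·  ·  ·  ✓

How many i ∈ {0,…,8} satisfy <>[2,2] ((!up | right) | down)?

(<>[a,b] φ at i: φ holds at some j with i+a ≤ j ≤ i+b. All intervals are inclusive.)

6

Evaluate at each i in [0,8]:
  i=0: ✗ (none in [2,2])
  i=1: ✗ (none in [3,3])
  i=2: ✓ (witness j=4)
  i=3: ✓ (witness j=5)
  i=4: ✓ (witness j=6)
  i=5: ✗ (none in [7,7])
  i=6: ✓ (witness j=8)
  i=7: ✓ (witness j=9)
  i=8: ✓ (witness j=10)
Positions where it holds: {2, 3, 4, 6, 7, 8} → 6.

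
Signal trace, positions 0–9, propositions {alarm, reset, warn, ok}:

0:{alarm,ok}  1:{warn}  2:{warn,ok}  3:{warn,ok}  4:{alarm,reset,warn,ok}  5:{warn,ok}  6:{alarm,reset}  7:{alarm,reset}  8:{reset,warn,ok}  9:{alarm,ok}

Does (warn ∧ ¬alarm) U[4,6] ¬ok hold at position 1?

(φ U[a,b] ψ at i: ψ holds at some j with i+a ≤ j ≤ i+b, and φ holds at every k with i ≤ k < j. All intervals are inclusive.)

False

Need some j in [5,7] with ¬ok, and (warn ∧ ¬alarm) at every k in [1,j-1].
  j=5: ¬ok false.
  j=6: ¬ok holds, but (warn ∧ ¬alarm) fails at k=4 → not this j.
  j=7: ¬ok holds, but (warn ∧ ¬alarm) fails at k=4 → not this j.
No j in the window works → until fails.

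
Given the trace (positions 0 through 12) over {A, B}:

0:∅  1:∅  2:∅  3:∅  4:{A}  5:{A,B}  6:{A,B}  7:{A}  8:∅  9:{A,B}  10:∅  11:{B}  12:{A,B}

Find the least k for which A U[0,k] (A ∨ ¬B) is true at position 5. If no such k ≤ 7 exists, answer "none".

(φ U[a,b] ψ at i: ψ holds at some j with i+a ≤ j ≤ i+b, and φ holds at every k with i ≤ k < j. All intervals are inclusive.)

Need earliest j ≥ 5 with (A ∨ ¬B), and A at every k in [5,j-1].
  j=5: rhs holds (empty prefix). k = 0.

0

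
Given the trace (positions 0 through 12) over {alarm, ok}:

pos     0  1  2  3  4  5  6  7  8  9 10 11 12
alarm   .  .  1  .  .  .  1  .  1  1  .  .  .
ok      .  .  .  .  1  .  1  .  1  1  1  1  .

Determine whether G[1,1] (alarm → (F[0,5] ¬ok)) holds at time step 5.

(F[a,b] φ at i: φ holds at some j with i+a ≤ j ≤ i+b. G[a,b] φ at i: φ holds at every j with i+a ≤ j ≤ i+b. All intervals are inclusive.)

Check (alarm → (F[0,5] ¬ok)) at every j in [6,6]:
  j=6: antecedent true; consequent holds (witness at 7) → ✓
All positions satisfy it → formula holds.

Yes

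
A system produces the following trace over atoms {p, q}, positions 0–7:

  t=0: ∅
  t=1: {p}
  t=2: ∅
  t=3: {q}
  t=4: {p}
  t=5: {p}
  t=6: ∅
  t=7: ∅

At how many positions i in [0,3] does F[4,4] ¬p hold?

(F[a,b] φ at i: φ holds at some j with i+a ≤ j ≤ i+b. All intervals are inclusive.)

Evaluate at each i in [0,3]:
  i=0: ✗ (none in [4,4])
  i=1: ✗ (none in [5,5])
  i=2: ✓ (witness j=6)
  i=3: ✓ (witness j=7)
Positions where it holds: {2, 3} → 2.

2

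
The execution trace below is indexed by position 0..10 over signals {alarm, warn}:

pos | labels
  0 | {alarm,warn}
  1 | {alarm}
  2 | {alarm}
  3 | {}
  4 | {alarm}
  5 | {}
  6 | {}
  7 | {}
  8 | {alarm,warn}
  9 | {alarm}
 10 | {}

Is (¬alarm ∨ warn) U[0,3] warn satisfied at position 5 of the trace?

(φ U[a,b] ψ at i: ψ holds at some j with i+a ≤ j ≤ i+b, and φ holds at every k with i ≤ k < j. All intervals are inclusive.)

Need some j in [5,8] with warn, and (¬alarm ∨ warn) at every k in [5,j-1].
  j=5: warn false.
  j=6: warn false.
  j=7: warn false.
  j=8: warn holds; (¬alarm ∨ warn) holds at every k in [5,7] → satisfied.

True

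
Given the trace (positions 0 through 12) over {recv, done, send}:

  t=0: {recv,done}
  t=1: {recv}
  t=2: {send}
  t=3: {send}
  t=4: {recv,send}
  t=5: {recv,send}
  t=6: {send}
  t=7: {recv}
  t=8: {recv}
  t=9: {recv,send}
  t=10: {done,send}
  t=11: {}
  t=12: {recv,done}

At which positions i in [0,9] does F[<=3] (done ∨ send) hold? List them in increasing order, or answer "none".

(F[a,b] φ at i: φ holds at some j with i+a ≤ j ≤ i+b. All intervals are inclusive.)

Evaluate at each i in [0,9]:
  i=0: ✓ (witness j=0)
  i=1: ✓ (witness j=2)
  i=2: ✓ (witness j=2)
  i=3: ✓ (witness j=3)
  i=4: ✓ (witness j=4)
  i=5: ✓ (witness j=5)
  i=6: ✓ (witness j=6)
  i=7: ✓ (witness j=9)
  i=8: ✓ (witness j=9)
  i=9: ✓ (witness j=9)

0, 1, 2, 3, 4, 5, 6, 7, 8, 9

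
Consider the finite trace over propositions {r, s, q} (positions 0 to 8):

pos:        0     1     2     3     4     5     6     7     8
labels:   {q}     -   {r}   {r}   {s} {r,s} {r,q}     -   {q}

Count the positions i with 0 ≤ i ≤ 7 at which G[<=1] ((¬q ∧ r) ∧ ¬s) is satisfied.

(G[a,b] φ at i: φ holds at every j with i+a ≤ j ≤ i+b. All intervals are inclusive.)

Evaluate at each i in [0,7]:
  i=0: ✗ (fails at j=0)
  i=1: ✗ (fails at j=1)
  i=2: ✓ (all of [2,3])
  i=3: ✗ (fails at j=4)
  i=4: ✗ (fails at j=4)
  i=5: ✗ (fails at j=5)
  i=6: ✗ (fails at j=6)
  i=7: ✗ (fails at j=7)
Positions where it holds: {2} → 1.

1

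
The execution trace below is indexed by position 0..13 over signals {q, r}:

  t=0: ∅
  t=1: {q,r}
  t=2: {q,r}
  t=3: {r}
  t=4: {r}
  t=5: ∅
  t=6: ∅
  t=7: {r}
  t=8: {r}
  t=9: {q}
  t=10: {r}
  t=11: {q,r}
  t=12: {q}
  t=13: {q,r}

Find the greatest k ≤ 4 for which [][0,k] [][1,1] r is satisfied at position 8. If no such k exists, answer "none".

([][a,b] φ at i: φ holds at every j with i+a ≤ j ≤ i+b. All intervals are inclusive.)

[][1,1] r must hold from j=8 onward; find where it first fails.
  j=8: fails → no k works.

none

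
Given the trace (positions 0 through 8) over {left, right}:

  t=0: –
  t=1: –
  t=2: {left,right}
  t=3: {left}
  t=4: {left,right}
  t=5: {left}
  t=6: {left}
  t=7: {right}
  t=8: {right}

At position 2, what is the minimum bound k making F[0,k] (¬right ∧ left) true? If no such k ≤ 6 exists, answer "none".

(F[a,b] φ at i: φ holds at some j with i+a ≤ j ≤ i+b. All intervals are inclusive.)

Scan j = 2,3,… for (¬right ∧ left):
  j=2: fails
  j=3: holds
First hit at j=3, so smallest k = 3-2 = 1.

1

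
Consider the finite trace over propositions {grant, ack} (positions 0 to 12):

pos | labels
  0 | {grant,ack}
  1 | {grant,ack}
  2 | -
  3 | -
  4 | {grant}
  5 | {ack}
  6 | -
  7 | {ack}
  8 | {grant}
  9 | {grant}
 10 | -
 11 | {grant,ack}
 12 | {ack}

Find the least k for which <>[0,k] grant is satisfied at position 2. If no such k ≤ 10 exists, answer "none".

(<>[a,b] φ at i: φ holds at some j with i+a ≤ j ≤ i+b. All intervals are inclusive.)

2

Scan j = 2,3,… for grant:
  j=2: fails
  j=3: fails
  j=4: holds
First hit at j=4, so smallest k = 4-2 = 2.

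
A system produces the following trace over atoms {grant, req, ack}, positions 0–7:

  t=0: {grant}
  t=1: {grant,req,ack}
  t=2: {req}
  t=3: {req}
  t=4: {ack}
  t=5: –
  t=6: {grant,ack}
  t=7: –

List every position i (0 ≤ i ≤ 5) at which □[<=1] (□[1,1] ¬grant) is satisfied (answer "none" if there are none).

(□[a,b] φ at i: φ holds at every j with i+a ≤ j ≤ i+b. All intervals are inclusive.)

Evaluate at each i in [0,5]:
  i=0: ✗ (fails at j=0)
  i=1: ✓ (all of [1,2])
  i=2: ✓ (all of [2,3])
  i=3: ✓ (all of [3,4])
  i=4: ✗ (fails at j=5)
  i=5: ✗ (fails at j=5)

1, 2, 3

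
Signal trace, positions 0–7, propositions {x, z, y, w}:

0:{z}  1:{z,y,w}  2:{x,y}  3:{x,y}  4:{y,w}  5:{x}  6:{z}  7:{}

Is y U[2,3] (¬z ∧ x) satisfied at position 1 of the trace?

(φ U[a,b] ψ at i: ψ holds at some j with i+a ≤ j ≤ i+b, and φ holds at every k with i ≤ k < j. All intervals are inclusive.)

Need some j in [3,4] with (¬z ∧ x), and y at every k in [1,j-1].
  j=3: (¬z ∧ x) holds; y holds at every k in [1,2] → satisfied.

True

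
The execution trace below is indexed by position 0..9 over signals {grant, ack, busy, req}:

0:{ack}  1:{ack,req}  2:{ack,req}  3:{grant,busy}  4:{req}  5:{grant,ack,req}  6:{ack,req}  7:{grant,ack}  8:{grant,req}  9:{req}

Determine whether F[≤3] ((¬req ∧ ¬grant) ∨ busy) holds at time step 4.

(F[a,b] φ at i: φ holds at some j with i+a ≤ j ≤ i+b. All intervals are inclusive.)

Check ((¬req ∧ ¬grant) ∨ busy) at each j in [4,7]:
  j=4: false
  j=5: false
  j=6: false
  j=7: false
No position in the window satisfies it → formula fails.

False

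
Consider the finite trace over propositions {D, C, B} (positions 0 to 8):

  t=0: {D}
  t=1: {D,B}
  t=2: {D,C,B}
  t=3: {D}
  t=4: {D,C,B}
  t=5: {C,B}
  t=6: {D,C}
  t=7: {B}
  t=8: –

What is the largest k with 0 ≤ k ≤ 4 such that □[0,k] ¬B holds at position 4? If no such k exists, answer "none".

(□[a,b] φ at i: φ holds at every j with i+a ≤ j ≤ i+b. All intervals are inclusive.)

none

¬B must hold from j=4 onward; find where it first fails.
  j=4: fails → no k works.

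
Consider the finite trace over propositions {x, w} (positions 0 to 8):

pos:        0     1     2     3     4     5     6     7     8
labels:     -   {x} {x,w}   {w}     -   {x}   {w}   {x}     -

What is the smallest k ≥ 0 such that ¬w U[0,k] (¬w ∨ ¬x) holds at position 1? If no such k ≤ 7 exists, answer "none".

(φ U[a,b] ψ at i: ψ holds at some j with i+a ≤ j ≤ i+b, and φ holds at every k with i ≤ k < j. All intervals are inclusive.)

Need earliest j ≥ 1 with (¬w ∨ ¬x), and ¬w at every k in [1,j-1].
  j=1: rhs holds (empty prefix). k = 0.

0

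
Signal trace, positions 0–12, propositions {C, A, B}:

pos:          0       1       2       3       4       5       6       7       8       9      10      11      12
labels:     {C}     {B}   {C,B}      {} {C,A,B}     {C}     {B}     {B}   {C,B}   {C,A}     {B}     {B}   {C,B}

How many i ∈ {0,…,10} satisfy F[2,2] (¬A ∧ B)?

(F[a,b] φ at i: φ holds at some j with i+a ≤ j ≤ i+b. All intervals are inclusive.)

Evaluate at each i in [0,10]:
  i=0: ✓ (witness j=2)
  i=1: ✗ (none in [3,3])
  i=2: ✗ (none in [4,4])
  i=3: ✗ (none in [5,5])
  i=4: ✓ (witness j=6)
  i=5: ✓ (witness j=7)
  i=6: ✓ (witness j=8)
  i=7: ✗ (none in [9,9])
  i=8: ✓ (witness j=10)
  i=9: ✓ (witness j=11)
  i=10: ✓ (witness j=12)
Positions where it holds: {0, 4, 5, 6, 8, 9, 10} → 7.

7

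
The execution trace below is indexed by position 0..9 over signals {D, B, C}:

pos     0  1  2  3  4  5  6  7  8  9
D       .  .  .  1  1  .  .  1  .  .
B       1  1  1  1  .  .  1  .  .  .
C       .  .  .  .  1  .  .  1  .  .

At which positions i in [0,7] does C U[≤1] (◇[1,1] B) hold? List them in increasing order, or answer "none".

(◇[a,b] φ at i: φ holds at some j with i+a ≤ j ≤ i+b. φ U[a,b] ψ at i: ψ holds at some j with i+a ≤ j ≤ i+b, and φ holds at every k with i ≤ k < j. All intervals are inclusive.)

Evaluate at each i in [0,7]:
  i=0: ✓ (rhs at j=0)
  i=1: ✓ (rhs at j=1)
  i=2: ✓ (rhs at j=2)
  i=3: ✗ (no rhs in [3,4])
  i=4: ✓ (rhs at j=5; lhs holds on [4,4])
  i=5: ✓ (rhs at j=5)
  i=6: ✗ (no rhs in [6,7])
  i=7: ✗ (no rhs in [7,8])

0, 1, 2, 4, 5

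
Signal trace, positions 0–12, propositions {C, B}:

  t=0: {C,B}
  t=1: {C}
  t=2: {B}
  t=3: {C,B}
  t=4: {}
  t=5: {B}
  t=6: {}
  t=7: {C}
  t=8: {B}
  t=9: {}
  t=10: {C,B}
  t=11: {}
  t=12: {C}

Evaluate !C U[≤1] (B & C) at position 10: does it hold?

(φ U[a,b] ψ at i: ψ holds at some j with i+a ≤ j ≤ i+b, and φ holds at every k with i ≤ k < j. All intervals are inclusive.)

Need some j in [10,11] with (B & C), and !C at every k in [10,j-1].
  j=10: (B & C) holds; no prefix to check → satisfied.

True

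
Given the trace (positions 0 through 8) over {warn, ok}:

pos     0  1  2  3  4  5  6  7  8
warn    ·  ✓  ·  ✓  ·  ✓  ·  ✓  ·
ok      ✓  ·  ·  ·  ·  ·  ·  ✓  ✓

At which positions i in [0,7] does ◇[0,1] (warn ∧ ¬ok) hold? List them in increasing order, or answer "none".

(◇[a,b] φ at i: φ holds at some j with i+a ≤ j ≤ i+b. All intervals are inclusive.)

0, 1, 2, 3, 4, 5

Evaluate at each i in [0,7]:
  i=0: ✓ (witness j=1)
  i=1: ✓ (witness j=1)
  i=2: ✓ (witness j=3)
  i=3: ✓ (witness j=3)
  i=4: ✓ (witness j=5)
  i=5: ✓ (witness j=5)
  i=6: ✗ (none in [6,7])
  i=7: ✗ (none in [7,8])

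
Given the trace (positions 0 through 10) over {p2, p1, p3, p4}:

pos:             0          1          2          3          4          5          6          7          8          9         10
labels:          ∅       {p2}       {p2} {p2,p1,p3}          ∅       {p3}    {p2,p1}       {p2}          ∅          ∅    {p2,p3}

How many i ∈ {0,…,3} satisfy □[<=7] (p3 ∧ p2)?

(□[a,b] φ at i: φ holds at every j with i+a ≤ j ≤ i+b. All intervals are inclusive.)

Evaluate at each i in [0,3]:
  i=0: ✗ (fails at j=0)
  i=1: ✗ (fails at j=1)
  i=2: ✗ (fails at j=2)
  i=3: ✗ (fails at j=4)
Positions where it holds: {} → 0.

0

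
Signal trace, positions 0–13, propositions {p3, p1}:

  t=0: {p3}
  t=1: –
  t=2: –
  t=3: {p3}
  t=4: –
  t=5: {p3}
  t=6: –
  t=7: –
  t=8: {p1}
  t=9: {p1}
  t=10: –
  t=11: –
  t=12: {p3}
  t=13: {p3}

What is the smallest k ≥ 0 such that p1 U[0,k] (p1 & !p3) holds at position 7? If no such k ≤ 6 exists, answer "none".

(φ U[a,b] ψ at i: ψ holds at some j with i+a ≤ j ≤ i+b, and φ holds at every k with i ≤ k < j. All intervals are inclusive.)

Need earliest j ≥ 7 with (p1 & !p3), and p1 at every k in [7,j-1].
  j=7: rhs fails.
  j=8: rhs holds but lhs fails at k=7.
  j=9: rhs holds but lhs fails at k=7.
  j=10: rhs fails.
  j=11: rhs fails.
  j=12: rhs fails.
  j=13: rhs fails.
No witness within the range → none.

none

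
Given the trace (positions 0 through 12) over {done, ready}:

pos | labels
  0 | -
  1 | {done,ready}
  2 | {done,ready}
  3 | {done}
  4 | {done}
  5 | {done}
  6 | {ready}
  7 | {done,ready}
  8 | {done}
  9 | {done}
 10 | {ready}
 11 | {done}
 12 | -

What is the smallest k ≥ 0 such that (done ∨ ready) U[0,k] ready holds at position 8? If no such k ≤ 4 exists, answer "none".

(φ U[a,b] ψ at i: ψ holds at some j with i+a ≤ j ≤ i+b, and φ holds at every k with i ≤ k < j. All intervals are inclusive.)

Need earliest j ≥ 8 with ready, and (done ∨ ready) at every k in [8,j-1].
  j=8: rhs fails.
  j=9: rhs fails.
  j=10: rhs holds; lhs holds on [8,9]. k = 2.

2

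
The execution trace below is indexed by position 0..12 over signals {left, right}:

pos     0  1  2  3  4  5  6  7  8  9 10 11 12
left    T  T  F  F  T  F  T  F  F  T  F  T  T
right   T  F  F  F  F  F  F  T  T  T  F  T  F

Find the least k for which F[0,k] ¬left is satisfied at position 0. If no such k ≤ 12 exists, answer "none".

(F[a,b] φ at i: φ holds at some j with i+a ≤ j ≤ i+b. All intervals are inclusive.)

Scan j = 0,1,… for ¬left:
  j=0: fails
  j=1: fails
  j=2: holds
First hit at j=2, so smallest k = 2-0 = 2.

2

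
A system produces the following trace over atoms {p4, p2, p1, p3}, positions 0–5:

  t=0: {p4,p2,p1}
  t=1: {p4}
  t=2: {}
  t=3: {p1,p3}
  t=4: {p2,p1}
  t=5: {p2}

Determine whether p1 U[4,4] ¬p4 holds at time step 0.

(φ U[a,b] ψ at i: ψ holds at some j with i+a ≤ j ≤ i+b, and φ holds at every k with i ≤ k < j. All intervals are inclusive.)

No

Need some j in [4,4] with ¬p4, and p1 at every k in [0,j-1].
  j=4: ¬p4 holds, but p1 fails at k=1 → not this j.
No j in the window works → until fails.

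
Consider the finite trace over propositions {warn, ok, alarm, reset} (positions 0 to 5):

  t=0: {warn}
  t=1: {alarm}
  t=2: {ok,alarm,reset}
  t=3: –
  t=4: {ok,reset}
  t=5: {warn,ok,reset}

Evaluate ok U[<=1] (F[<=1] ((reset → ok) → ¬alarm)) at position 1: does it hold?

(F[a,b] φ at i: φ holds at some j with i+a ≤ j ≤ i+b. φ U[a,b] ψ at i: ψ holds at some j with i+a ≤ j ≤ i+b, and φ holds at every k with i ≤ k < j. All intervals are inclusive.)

No

Need some j in [1,2] with F[<=1] ((reset → ok) → ¬alarm), and ok at every k in [1,j-1].
  j=1: F[<=1] ((reset → ok) → ¬alarm) — fails (none in [1,2]).
  j=2: F[<=1] ((reset → ok) → ¬alarm) holds, but ok fails at k=1 → not this j.
No j in the window works → until fails.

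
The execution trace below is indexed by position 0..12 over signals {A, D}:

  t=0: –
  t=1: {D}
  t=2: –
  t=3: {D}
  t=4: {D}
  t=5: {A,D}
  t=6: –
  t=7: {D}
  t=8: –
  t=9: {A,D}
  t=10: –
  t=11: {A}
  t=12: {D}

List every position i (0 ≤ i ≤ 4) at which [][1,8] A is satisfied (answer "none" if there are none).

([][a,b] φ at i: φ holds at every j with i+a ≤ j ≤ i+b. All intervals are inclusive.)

none

Evaluate at each i in [0,4]:
  i=0: ✗ (fails at j=1)
  i=1: ✗ (fails at j=2)
  i=2: ✗ (fails at j=3)
  i=3: ✗ (fails at j=4)
  i=4: ✗ (fails at j=6)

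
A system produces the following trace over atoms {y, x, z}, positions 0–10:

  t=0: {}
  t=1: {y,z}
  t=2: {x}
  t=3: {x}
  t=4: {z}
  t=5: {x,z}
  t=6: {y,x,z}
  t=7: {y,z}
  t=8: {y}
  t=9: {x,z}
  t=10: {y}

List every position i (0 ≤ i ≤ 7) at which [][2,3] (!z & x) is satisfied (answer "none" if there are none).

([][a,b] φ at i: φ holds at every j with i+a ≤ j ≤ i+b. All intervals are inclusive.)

0

Evaluate at each i in [0,7]:
  i=0: ✓ (all of [2,3])
  i=1: ✗ (fails at j=4)
  i=2: ✗ (fails at j=4)
  i=3: ✗ (fails at j=5)
  i=4: ✗ (fails at j=6)
  i=5: ✗ (fails at j=7)
  i=6: ✗ (fails at j=8)
  i=7: ✗ (fails at j=9)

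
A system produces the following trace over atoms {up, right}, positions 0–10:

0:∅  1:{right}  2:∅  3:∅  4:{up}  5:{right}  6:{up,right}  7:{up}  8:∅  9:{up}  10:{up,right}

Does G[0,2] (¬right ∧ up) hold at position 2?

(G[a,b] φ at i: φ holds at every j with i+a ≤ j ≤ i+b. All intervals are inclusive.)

Check (¬right ∧ up) at every j in [2,4]:
  j=2: false
  j=3: false
  j=4: true
Fails at j=2 → formula fails.

No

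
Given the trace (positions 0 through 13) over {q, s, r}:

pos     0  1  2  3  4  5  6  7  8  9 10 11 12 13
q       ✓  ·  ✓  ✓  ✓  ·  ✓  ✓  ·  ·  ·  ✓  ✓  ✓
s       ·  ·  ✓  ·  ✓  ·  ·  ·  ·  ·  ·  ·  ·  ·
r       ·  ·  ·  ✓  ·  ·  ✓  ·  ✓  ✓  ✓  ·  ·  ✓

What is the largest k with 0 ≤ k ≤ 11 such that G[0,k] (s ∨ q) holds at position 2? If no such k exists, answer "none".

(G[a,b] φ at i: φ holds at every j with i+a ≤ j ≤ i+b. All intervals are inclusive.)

2

(s ∨ q) must hold from j=2 onward; find where it first fails.
  j=2: holds
  j=3: holds
  j=4: holds
  j=5: fails
Holds on [2,4], so largest k = 2.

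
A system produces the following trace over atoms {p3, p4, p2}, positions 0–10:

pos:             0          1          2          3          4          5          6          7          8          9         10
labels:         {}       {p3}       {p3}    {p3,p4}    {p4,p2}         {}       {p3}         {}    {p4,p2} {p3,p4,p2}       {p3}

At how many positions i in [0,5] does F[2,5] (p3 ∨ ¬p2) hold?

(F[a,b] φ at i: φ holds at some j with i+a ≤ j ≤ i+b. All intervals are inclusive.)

6

Evaluate at each i in [0,5]:
  i=0: ✓ (witness j=2)
  i=1: ✓ (witness j=3)
  i=2: ✓ (witness j=5)
  i=3: ✓ (witness j=5)
  i=4: ✓ (witness j=6)
  i=5: ✓ (witness j=7)
Positions where it holds: {0, 1, 2, 3, 4, 5} → 6.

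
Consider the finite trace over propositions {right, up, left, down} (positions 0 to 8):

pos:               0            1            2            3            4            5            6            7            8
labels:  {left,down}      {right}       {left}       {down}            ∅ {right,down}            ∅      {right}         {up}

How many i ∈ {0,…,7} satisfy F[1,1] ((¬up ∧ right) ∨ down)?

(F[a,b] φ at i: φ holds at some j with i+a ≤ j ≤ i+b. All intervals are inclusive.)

4

Evaluate at each i in [0,7]:
  i=0: ✓ (witness j=1)
  i=1: ✗ (none in [2,2])
  i=2: ✓ (witness j=3)
  i=3: ✗ (none in [4,4])
  i=4: ✓ (witness j=5)
  i=5: ✗ (none in [6,6])
  i=6: ✓ (witness j=7)
  i=7: ✗ (none in [8,8])
Positions where it holds: {0, 2, 4, 6} → 4.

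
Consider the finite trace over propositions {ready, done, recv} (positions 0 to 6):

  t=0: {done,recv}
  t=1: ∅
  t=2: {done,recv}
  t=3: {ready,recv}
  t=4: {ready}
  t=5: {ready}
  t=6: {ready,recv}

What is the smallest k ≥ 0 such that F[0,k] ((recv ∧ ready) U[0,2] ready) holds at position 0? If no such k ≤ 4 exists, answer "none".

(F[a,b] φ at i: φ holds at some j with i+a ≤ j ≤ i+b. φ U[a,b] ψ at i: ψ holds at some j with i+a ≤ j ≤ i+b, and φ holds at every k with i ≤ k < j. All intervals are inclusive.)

Scan j = 0,1,… for ((recv ∧ ready) U[0,2] ready):
  j=0: fails
  j=1: fails
  j=2: fails
  j=3: holds
First hit at j=3, so smallest k = 3-0 = 3.

3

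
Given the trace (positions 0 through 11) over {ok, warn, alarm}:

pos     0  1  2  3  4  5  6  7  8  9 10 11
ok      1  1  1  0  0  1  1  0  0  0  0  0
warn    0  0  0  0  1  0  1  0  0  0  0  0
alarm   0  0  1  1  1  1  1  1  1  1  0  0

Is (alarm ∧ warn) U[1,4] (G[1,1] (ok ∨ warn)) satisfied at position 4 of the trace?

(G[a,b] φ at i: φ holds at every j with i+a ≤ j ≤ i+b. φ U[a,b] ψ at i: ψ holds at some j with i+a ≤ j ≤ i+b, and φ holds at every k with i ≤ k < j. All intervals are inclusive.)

Holds

Need some j in [5,8] with G[1,1] (ok ∨ warn), and (alarm ∧ warn) at every k in [4,j-1].
  j=5: G[1,1] (ok ∨ warn) holds; (alarm ∧ warn) holds at every k in [4,4] → satisfied.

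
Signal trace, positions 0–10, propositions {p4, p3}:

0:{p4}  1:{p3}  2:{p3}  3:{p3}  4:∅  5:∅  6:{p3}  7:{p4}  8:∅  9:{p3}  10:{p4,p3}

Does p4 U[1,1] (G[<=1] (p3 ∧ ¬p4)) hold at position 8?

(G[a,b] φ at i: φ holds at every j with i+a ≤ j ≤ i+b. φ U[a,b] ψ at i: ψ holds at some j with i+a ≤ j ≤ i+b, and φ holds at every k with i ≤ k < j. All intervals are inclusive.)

Need some j in [9,9] with G[<=1] (p3 ∧ ¬p4), and p4 at every k in [8,j-1].
  j=9: G[<=1] (p3 ∧ ¬p4) — fails at 10.
No j in the window works → until fails.

No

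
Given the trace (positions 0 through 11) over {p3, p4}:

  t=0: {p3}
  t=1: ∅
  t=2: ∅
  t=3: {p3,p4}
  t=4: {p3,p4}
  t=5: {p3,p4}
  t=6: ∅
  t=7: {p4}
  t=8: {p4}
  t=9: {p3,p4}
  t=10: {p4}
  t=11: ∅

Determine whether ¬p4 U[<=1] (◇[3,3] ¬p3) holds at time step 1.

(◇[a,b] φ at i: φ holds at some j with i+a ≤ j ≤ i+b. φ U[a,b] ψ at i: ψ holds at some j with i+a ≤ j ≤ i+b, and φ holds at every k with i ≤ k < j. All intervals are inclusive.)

Need some j in [1,2] with ◇[3,3] ¬p3, and ¬p4 at every k in [1,j-1].
  j=1: ◇[3,3] ¬p3 — fails (none in [4,4]).
  j=2: ◇[3,3] ¬p3 — fails (none in [5,5]).
No j in the window works → until fails.

No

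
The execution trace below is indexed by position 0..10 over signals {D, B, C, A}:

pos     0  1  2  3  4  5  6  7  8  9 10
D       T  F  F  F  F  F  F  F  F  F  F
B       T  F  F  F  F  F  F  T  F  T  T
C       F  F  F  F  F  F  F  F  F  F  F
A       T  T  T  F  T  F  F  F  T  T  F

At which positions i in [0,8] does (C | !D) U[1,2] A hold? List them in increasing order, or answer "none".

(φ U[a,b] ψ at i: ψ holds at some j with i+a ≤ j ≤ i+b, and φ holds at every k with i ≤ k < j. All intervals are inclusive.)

Evaluate at each i in [0,8]:
  i=0: ✗ (lhs fails at k=0 before rhs at j=1)
  i=1: ✓ (rhs at j=2; lhs holds on [1,1])
  i=2: ✓ (rhs at j=4; lhs holds on [2,3])
  i=3: ✓ (rhs at j=4; lhs holds on [3,3])
  i=4: ✗ (no rhs in [5,6])
  i=5: ✗ (no rhs in [6,7])
  i=6: ✓ (rhs at j=8; lhs holds on [6,7])
  i=7: ✓ (rhs at j=8; lhs holds on [7,7])
  i=8: ✓ (rhs at j=9; lhs holds on [8,8])

1, 2, 3, 6, 7, 8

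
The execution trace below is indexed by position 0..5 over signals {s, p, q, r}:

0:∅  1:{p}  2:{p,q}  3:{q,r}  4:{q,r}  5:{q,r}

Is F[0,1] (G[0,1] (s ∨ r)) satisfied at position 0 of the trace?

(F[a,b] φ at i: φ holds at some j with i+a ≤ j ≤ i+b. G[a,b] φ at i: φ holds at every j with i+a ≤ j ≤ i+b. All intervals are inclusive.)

Does not hold

Check G[0,1] (s ∨ r) at each j in [0,1]:
  j=0: fails at 0
  j=1: fails at 1
No position in the window satisfies it → formula fails.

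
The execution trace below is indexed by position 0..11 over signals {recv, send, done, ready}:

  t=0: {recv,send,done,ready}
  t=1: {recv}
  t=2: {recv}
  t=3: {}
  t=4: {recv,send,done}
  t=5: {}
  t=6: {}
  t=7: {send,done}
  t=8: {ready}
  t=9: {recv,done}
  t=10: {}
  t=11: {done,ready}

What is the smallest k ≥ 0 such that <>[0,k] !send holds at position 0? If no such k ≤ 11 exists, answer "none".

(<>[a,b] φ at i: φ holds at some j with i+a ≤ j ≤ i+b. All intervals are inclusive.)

Scan j = 0,1,… for !send:
  j=0: fails
  j=1: holds
First hit at j=1, so smallest k = 1-0 = 1.

1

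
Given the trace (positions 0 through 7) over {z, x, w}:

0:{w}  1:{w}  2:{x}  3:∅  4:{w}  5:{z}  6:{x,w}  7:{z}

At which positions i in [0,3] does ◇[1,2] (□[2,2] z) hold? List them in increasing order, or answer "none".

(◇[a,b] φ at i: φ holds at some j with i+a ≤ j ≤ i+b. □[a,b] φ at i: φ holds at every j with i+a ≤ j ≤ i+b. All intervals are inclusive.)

Evaluate at each i in [0,3]:
  i=0: ✗ (none in [1,2])
  i=1: ✓ (witness j=3)
  i=2: ✓ (witness j=3)
  i=3: ✓ (witness j=5)

1, 2, 3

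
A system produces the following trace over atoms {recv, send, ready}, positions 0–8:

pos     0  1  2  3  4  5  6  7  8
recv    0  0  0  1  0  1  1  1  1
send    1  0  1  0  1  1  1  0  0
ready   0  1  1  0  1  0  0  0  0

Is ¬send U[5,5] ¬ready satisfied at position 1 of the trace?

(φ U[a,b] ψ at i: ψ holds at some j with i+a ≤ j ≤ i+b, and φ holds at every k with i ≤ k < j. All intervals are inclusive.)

No

Need some j in [6,6] with ¬ready, and ¬send at every k in [1,j-1].
  j=6: ¬ready holds, but ¬send fails at k=2 → not this j.
No j in the window works → until fails.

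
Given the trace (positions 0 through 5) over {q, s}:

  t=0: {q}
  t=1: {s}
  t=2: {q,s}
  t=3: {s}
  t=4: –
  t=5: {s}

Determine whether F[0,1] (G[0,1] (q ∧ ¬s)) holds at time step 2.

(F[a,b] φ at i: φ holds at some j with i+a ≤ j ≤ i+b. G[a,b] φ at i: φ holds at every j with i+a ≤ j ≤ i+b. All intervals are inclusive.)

False

Check G[0,1] (q ∧ ¬s) at each j in [2,3]:
  j=2: fails at 2
  j=3: fails at 3
No position in the window satisfies it → formula fails.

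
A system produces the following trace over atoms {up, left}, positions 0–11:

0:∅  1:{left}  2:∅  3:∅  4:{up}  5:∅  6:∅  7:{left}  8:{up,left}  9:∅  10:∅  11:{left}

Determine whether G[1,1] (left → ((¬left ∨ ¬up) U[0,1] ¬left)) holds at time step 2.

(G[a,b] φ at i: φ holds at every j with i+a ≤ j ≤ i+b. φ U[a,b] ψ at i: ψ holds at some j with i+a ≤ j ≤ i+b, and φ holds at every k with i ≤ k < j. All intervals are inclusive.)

Check (left → ((¬left ∨ ¬up) U[0,1] ¬left)) at every j in [3,3]:
  j=3: antecedent false → ✓
All positions satisfy it → formula holds.

True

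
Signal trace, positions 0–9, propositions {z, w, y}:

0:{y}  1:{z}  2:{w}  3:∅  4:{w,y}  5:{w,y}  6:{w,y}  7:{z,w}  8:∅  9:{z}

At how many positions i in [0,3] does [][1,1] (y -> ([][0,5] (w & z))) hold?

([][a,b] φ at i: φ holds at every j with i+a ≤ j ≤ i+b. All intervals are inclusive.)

Evaluate at each i in [0,3]:
  i=0: ✓ (all of [1,1])
  i=1: ✓ (all of [2,2])
  i=2: ✓ (all of [3,3])
  i=3: ✗ (fails at j=4)
Positions where it holds: {0, 1, 2} → 3.

3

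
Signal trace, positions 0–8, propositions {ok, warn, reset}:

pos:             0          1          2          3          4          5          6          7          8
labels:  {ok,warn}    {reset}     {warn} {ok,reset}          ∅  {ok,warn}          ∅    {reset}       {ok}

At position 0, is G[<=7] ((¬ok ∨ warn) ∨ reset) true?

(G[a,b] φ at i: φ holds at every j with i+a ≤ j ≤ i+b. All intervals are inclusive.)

True

Check ((¬ok ∨ warn) ∨ reset) at every j in [0,7]:
  j=0: true
  j=1: true
  j=2: true
  j=3: true
  j=4: true
  j=5: true
  j=6: true
  j=7: true
All positions satisfy it → formula holds.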